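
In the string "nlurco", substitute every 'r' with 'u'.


Input string: 'nlurco'
Operation: replace 'r' with 'u'
Positions of 'r': 3
After replacement: nluuco


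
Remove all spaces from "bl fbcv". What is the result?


Input string: 'bl fbcv'
Operation: remove all spaces
Words: 'bl', 'fbcv'
Join without spaces: blfbcv


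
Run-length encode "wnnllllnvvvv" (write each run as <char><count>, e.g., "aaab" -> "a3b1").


Input: 'wnnllllnvvvv'
Operation: identify consecutive runs
Runs: 'w' -> w1, 'nn' -> n2, 'llll' -> l4, 'n' -> n1, 'vvvv' -> v4
Encoded: w1n2l4n1v4


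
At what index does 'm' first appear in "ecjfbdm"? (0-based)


Input string: 'ecjfbdm'
Target: 'm'
Scanning left to right: s[0]='e', s[1]='c', s[2]='j', s[3]='f', s[4]='b', s[5]='d', s[6]='m'
First match at index: 6


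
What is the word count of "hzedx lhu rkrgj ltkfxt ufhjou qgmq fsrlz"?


Input string: 'hzedx lhu rkrgj ltkfxt ufhjou qgmq fsrlz'
Operation: split by spaces
Words found: 'hzedx', 'lhu', 'rkrgj', 'ltkfxt', 'ufhjou', 'qgmq', 'fsrlz'
Word count: 7


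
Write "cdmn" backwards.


Input string: 'cdmn'
Operation: reverse character order
Original order: 'c' -> 'd' -> 'm' -> 'n'
Reversed order: 'n' -> 'm' -> 'd' -> 'c'
Result: nmdc


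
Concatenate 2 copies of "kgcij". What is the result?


Input string: 'kgcij'
Operation: repeat 2 times
Concatenation: 'kgcij' + 'kgcij'
Result: kgcijkgcij


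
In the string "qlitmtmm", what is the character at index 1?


Input string: 'qlitmtmm'
Operation: get character at index 1
Index mapping: s[0]='q', s[1]='l'
Result: 'l'


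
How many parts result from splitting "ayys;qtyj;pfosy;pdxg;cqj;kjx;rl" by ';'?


Input string: 'ayys;qtyj;pfosy;pdxg;cqj;kjx;rl'
Delimiter: ';'
Split result: 'ayys', 'qtyj', 'pfosy', 'pdxg', 'cqj', 'kjx', 'rl'
Number of parts: 7


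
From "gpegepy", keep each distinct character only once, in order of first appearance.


Input: 'gpegepy'
Operation: keep first occurrence of each character
Scan: s[0]='g' new -> keep; s[1]='p' new -> keep; s[2]='e' new -> keep; s[3]='g' seen -> skip; s[4]='e' seen -> skip; s[5]='p' seen -> skip; s[6]='y' new -> keep
Result: gpey


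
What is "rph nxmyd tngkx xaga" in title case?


Input string: 'rph nxmyd tngkx xaga'
Operation: capitalize first letter of each word
Word transformations: 'rph'->'Rph', 'nxmyd'->'Nxmyd', 'tngkx'->'Tngkx', 'xaga'->'Xaga'
Result: Rph Nxmyd Tngkx Xaga


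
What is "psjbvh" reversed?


Input string: 'psjbvh'
Operation: reverse character order
Original order: 'p' -> 's' -> 'j' -> 'b' -> 'v' -> 'h'
Reversed order: 'h' -> 'v' -> 'b' -> 'j' -> 's' -> 'p'
Result: hvbjsp


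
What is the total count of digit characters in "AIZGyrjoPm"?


Input string: 'AIZGyrjoPm'
Operation: count digit characters (0-9)
Scan: 'A', 'I', 'Z', 'G', 'y', 'r', 'j', 'o', 'P', 'm'
Digits found: 0
Result: 0


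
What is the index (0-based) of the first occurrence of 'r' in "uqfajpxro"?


Input string: 'uqfajpxro'
Target: 'r'
Scanning left to right: s[0]='u', s[1]='q', s[2]='f', s[3]='a', s[4]='j', s[5]='p', s[6]='x', s[7]='r'
First match at index: 7


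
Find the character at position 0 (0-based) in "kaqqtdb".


Input string: 'kaqqtdb'
Operation: get character at index 0
Index mapping: s[0]='k'
Result: 'k'


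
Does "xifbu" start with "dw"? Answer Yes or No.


Input string: 'xifbu'
Prefix to check: 'dw'
First 2 characters of input: 'xi'
Match: False
Result: No


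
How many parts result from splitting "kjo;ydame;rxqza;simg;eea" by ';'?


Input string: 'kjo;ydame;rxqza;simg;eea'
Delimiter: ';'
Split result: 'kjo', 'ydame', 'rxqza', 'simg', 'eea'
Number of parts: 5


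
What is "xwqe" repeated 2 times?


Input string: 'xwqe'
Operation: repeat 2 times
Concatenation: 'xwqe' + 'xwqe'
Result: xwqexwqe


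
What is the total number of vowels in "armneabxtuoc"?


Input string: 'armneabxtuoc'
Operation: count vowels (a, e, i, o, u)
Scan: s[0]='a' (vowel), s[1]='r', s[2]='m', s[3]='n', s[4]='e' (vowel), s[5]='a' (vowel), s[6]='b', s[7]='x', s[8]='t', s[9]='u' (vowel), s[10]='o' (vowel), s[11]='c'
Vowels found: 5
Result: 5


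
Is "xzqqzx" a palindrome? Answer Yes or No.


Input string: 'xzqqzx'
Reversed: 'xzqqzx'
Compare pairs: s[0]='x' vs s[5]='x' (match), s[1]='z' vs s[4]='z' (match), s[2]='q' vs s[3]='q' (match)
Palindrome: Yes


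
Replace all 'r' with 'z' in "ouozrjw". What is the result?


Input string: 'ouozrjw'
Operation: replace 'r' with 'z'
Positions of 'r': 4
After replacement: ouozzjw


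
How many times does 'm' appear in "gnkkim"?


Input string: 'gnkkim'
Target character: 'm'
Scan each position: s[5]='m'
Matches found at indices: 5
Total: 1


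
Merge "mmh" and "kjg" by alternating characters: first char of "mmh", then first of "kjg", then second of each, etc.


String 1: 'mmh'
String 2: 'kjg'
Operation: alternate characters
Pairs: 'm'+'k', 'm'+'j', 'h'+'g'
Result: mkmjhg


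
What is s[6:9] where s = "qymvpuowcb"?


Input string: 'qymvpuowcb'
Operation: slice [6:9]
Extract characters: s[6]='o', s[7]='w', s[8]='c'
Result: owc


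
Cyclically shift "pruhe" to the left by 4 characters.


Input: 'pruhe', shift = 4
Operation: split at index 4 and swap parts
Front part s[0:4] = 'pruh'
Back part s[4:] = 'e'
Rotated = back + front = 'e' + 'pruh'
Result: epruh


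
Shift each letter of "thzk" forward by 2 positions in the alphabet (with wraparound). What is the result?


Input: 'thzk', shift = 2
Operation: for each letter, (position + 2) mod 26
Mapping: 't'(19+2=21)->'v', 'h'(7+2=9)->'j', 'z'(25+2=27, 27 mod 26=1)->'b', 'k'(10+2=12)->'m'
Result: vjbm


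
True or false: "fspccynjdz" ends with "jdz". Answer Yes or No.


Input string: 'fspccynjdz'
Suffix to check: 'jdz'
Last 3 characters of input: 'jdz'
Match: True
Result: Yes


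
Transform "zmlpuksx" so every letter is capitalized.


Input string: 'zmlpuksx'
Operation: convert each letter to uppercase
Mapping: 'z'->'Z', 'm'->'M', 'l'->'L', 'p'->'P', 'u'->'U', 'k'->'K', 's'->'S', 'x'->'X'
Result: ZMLPUKSX


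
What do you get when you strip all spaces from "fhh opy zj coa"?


Input string: 'fhh opy zj coa'
Operation: remove all spaces
Words: 'fhh', 'opy', 'zj', 'coa'
Join without spaces: fhhopyzjcoa


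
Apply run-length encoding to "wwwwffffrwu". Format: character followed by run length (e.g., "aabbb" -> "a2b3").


Input: 'wwwwffffrwu'
Operation: identify consecutive runs
Runs: 'wwww' -> w4, 'ffff' -> f4, 'r' -> r1, 'w' -> w1, 'u' -> u1
Encoded: w4f4r1w1u1


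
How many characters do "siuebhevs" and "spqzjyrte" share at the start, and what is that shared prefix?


String 1: 'siuebhevs'
String 2: 'spqzjyrte'
Compare position by position:
pos 0: 's' vs 's' match
pos 1: 'i' vs 'p' differ -> stop
Longest common prefix: "s" (length 1)


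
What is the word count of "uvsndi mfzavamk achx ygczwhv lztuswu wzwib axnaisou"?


Input string: 'uvsndi mfzavamk achx ygczwhv lztuswu wzwib axnaisou'
Operation: split by spaces
Words found: 'uvsndi', 'mfzavamk', 'achx', 'ygczwhv', 'lztuswu', 'wzwib', 'axnaisou'
Word count: 7


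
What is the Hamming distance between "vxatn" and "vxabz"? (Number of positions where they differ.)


String 1: 'vxatn'
String 2: 'vxabz'
Compare each position: pos 0: 'v'=='v', pos 1: 'x'=='x', pos 2: 'a'=='a', pos 3: 't'!='b', pos 4: 'n'!='z'
Differing positions: 2
Hamming distance: 2


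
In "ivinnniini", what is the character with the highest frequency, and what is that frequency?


Input: 'ivinnniini'
Operation: tally each character
Counts: 'i':5, 'n':4, 'v':1
Maximum: 'i' appears 5 times


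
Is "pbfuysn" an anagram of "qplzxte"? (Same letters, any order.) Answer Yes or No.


String 1: 'qplzxte' -> sorted: 'elpqtxz'
String 2: 'pbfuysn' -> sorted: 'bfnpsuy'
Compare sorted forms: 'elpqtxz' != 'bfnpsuy'
Anagram: No


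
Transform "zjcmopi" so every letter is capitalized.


Input string: 'zjcmopi'
Operation: convert each letter to uppercase
Mapping: 'z'->'Z', 'j'->'J', 'c'->'C', 'm'->'M', 'o'->'O', 'p'->'P', 'i'->'I'
Result: ZJCMOPI


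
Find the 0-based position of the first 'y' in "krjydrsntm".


Input string: 'krjydrsntm'
Target: 'y'
Scanning left to right: s[0]='k', s[1]='r', s[2]='j', s[3]='y'
First match at index: 3


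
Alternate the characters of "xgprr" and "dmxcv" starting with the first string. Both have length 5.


String 1: 'xgprr'
String 2: 'dmxcv'
Operation: alternate characters
Pairs: 'x'+'d', 'g'+'m', 'p'+'x', 'r'+'c', 'r'+'v'
Result: xdgmpxrcrv


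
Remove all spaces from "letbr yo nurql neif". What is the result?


Input string: 'letbr yo nurql neif'
Operation: remove all spaces
Words: 'letbr', 'yo', 'nurql', 'neif'
Join without spaces: letbryonurqlneif


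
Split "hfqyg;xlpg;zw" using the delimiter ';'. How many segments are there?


Input string: 'hfqyg;xlpg;zw'
Delimiter: ';'
Split result: 'hfqyg', 'xlpg', 'zw'
Number of parts: 3


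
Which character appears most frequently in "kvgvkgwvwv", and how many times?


Input: 'kvgvkgwvwv'
Operation: tally each character
Counts: 'g':2, 'k':2, 'v':4, 'w':2
Maximum: 'v' appears 4 times


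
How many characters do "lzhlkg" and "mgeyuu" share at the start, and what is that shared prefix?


String 1: 'lzhlkg'
String 2: 'mgeyuu'
Compare position by position:
pos 0: 'l' vs 'm' differ -> stop
Longest common prefix: "" (length 0)


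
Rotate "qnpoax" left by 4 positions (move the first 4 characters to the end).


Input: 'qnpoax', shift = 4
Operation: split at index 4 and swap parts
Front part s[0:4] = 'qnpo'
Back part s[4:] = 'ax'
Rotated = back + front = 'ax' + 'qnpo'
Result: axqnpo


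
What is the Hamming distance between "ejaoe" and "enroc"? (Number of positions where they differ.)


String 1: 'ejaoe'
String 2: 'enroc'
Compare each position: pos 0: 'e'=='e', pos 1: 'j'!='n', pos 2: 'a'!='r', pos 3: 'o'=='o', pos 4: 'e'!='c'
Differing positions: 3
Hamming distance: 3


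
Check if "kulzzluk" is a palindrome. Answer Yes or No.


Input string: 'kulzzluk'
Reversed: 'kulzzluk'
Compare pairs: s[0]='k' vs s[7]='k' (match), s[1]='u' vs s[6]='u' (match), s[2]='l' vs s[5]='l' (match), s[3]='z' vs s[4]='z' (match)
Palindrome: Yes


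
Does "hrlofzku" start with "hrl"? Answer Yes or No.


Input string: 'hrlofzku'
Prefix to check: 'hrl'
First 3 characters of input: 'hrl'
Match: True
Result: Yes


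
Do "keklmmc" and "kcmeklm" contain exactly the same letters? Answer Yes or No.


String 1: 'keklmmc' -> sorted: 'cekklmm'
String 2: 'kcmeklm' -> sorted: 'cekklmm'
Compare sorted forms: 'cekklmm' == 'cekklmm'
Anagram: Yes


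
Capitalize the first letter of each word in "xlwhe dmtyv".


Input string: 'xlwhe dmtyv'
Operation: capitalize first letter of each word
Word transformations: 'xlwhe'->'Xlwhe', 'dmtyv'->'Dmtyv'
Result: Xlwhe Dmtyv


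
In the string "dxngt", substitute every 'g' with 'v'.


Input string: 'dxngt'
Operation: replace 'g' with 'v'
Positions of 'g': 3
After replacement: dxnvt


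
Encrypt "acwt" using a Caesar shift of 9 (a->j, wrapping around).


Input: 'acwt', shift = 9
Operation: for each letter, (position + 9) mod 26
Mapping: 'a'(0+9=9)->'j', 'c'(2+9=11)->'l', 'w'(22+9=31, 31 mod 26=5)->'f', 't'(19+9=28, 28 mod 26=2)->'c'
Result: jlfc


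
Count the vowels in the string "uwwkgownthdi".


Input string: 'uwwkgownthdi'
Operation: count vowels (a, e, i, o, u)
Scan: s[0]='u' (vowel), s[1]='w', s[2]='w', s[3]='k', s[4]='g', s[5]='o' (vowel), s[6]='w', s[7]='n', s[8]='t', s[9]='h', s[10]='d', s[11]='i' (vowel)
Vowels found: 3
Result: 3


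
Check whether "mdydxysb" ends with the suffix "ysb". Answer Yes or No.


Input string: 'mdydxysb'
Suffix to check: 'ysb'
Last 3 characters of input: 'ysb'
Match: True
Result: Yes


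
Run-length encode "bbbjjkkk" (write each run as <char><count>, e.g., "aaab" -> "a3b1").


Input: 'bbbjjkkk'
Operation: identify consecutive runs
Runs: 'bbb' -> b3, 'jj' -> j2, 'kkk' -> k3
Encoded: b3j2k3


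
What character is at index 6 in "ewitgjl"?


Input string: 'ewitgjl'
Operation: get character at index 6
Index mapping: s[0]='e', s[1]='w', s[2]='i', s[3]='t', s[4]='g', s[5]='j', s[6]='l'
Result: 'l'


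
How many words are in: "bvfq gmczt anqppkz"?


Input string: 'bvfq gmczt anqppkz'
Operation: split by spaces
Words found: 'bvfq', 'gmczt', 'anqppkz'
Word count: 3


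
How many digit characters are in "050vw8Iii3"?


Input string: '050vw8Iii3'
Operation: count digit characters (0-9)
Scan: '0'(digit), '5'(digit), '0'(digit), 'v', 'w', '8'(digit), 'I', 'i', 'i', '3'(digit)
Digits found: 5
Result: 5


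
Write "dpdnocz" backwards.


Input string: 'dpdnocz'
Operation: reverse character order
Original order: 'd' -> 'p' -> 'd' -> 'n' -> 'o' -> 'c' -> 'z'
Reversed order: 'z' -> 'c' -> 'o' -> 'n' -> 'd' -> 'p' -> 'd'
Result: zcondpd


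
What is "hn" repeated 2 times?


Input string: 'hn'
Operation: repeat 2 times
Concatenation: 'hn' + 'hn'
Result: hnhn


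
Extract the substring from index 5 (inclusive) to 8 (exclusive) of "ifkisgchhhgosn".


Input string: 'ifkisgchhhgosn'
Operation: slice [5:8]
Extract characters: s[5]='g', s[6]='c', s[7]='h'
Result: gch


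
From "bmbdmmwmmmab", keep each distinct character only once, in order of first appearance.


Input: 'bmbdmmwmmmab'
Operation: keep first occurrence of each character
Scan: s[0]='b' new -> keep; s[1]='m' new -> keep; s[2]='b' seen -> skip; s[3]='d' new -> keep; s[4]='m' seen -> skip; s[5]='m' seen -> skip; s[6]='w' new -> keep; s[7]='m' seen -> skip; s[8]='m' seen -> skip; s[9]='m' seen -> skip; s[10]='a' new -> keep; s[11]='b' seen -> skip
Result: bmdwa


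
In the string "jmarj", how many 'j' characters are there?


Input string: 'jmarj'
Target character: 'j'
Scan each position: s[0]='j', s[4]='j'
Matches found at indices: 0, 4
Total: 2


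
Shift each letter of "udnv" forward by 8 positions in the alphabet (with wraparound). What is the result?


Input: 'udnv', shift = 8
Operation: for each letter, (position + 8) mod 26
Mapping: 'u'(20+8=28, 28 mod 26=2)->'c', 'd'(3+8=11)->'l', 'n'(13+8=21)->'v', 'v'(21+8=29, 29 mod 26=3)->'d'
Result: clvd


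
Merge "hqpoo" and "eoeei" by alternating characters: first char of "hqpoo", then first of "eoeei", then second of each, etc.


String 1: 'hqpoo'
String 2: 'eoeei'
Operation: alternate characters
Pairs: 'h'+'e', 'q'+'o', 'p'+'e', 'o'+'e', 'o'+'i'
Result: heqopeoeoi


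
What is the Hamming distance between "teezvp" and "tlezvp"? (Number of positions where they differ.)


String 1: 'teezvp'
String 2: 'tlezvp'
Compare each position: pos 0: 't'=='t', pos 1: 'e'!='l', pos 2: 'e'=='e', pos 3: 'z'=='z', pos 4: 'v'=='v', pos 5: 'p'=='p'
Differing positions: 1
Hamming distance: 1


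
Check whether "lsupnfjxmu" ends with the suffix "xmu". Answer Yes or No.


Input string: 'lsupnfjxmu'
Suffix to check: 'xmu'
Last 3 characters of input: 'xmu'
Match: True
Result: Yes


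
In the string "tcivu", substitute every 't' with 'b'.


Input string: 'tcivu'
Operation: replace 't' with 'b'
Positions of 't': 0
After replacement: bcivu


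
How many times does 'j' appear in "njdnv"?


Input string: 'njdnv'
Target character: 'j'
Scan each position: s[1]='j'
Matches found at indices: 1
Total: 1


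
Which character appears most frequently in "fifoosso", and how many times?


Input: 'fifoosso'
Operation: tally each character
Counts: 'f':2, 'i':1, 'o':3, 's':2
Maximum: 'o' appears 3 times


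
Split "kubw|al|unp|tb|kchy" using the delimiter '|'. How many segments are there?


Input string: 'kubw|al|unp|tb|kchy'
Delimiter: '|'
Split result: 'kubw', 'al', 'unp', 'tb', 'kchy'
Number of parts: 5


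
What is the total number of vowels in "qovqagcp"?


Input string: 'qovqagcp'
Operation: count vowels (a, e, i, o, u)
Scan: s[0]='q', s[1]='o' (vowel), s[2]='v', s[3]='q', s[4]='a' (vowel), s[5]='g', s[6]='c', s[7]='p'
Vowels found: 2
Result: 2


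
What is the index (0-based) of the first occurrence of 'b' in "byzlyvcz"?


Input string: 'byzlyvcz'
Target: 'b'
Scanning left to right: s[0]='b'
First match at index: 0


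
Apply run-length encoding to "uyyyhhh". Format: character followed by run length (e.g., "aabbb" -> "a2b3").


Input: 'uyyyhhh'
Operation: identify consecutive runs
Runs: 'u' -> u1, 'yyy' -> y3, 'hhh' -> h3
Encoded: u1y3h3


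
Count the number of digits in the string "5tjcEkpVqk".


Input string: '5tjcEkpVqk'
Operation: count digit characters (0-9)
Scan: '5'(digit), 't', 'j', 'c', 'E', 'k', 'p', 'V', 'q', 'k'
Digits found: 1
Result: 1


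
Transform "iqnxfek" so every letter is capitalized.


Input string: 'iqnxfek'
Operation: convert each letter to uppercase
Mapping: 'i'->'I', 'q'->'Q', 'n'->'N', 'x'->'X', 'f'->'F', 'e'->'E', 'k'->'K'
Result: IQNXFEK


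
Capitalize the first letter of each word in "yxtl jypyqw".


Input string: 'yxtl jypyqw'
Operation: capitalize first letter of each word
Word transformations: 'yxtl'->'Yxtl', 'jypyqw'->'Jypyqw'
Result: Yxtl Jypyqw


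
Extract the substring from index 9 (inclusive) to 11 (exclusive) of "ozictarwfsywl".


Input string: 'ozictarwfsywl'
Operation: slice [9:11]
Extract characters: s[9]='s', s[10]='y'
Result: sy


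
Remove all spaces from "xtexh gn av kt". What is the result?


Input string: 'xtexh gn av kt'
Operation: remove all spaces
Words: 'xtexh', 'gn', 'av', 'kt'
Join without spaces: xtexhgnavkt


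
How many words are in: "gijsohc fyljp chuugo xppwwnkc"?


Input string: 'gijsohc fyljp chuugo xppwwnkc'
Operation: split by spaces
Words found: 'gijsohc', 'fyljp', 'chuugo', 'xppwwnkc'
Word count: 4


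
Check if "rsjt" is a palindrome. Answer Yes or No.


Input string: 'rsjt'
Reversed: 'tjsr'
Compare pairs: s[0]='r' vs s[3]='t' (mismatch), s[1]='s' vs s[2]='j' (mismatch)
Palindrome: No


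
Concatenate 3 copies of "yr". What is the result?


Input string: 'yr'
Operation: repeat 3 times
Concatenation: 'yr' + 'yr' + 'yr'
Result: yryryr


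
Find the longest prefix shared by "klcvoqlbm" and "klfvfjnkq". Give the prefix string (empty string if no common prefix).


String 1: 'klcvoqlbm'
String 2: 'klfvfjnkq'
Compare position by position:
pos 0: 'k' vs 'k' match
pos 1: 'l' vs 'l' match
pos 2: 'c' vs 'f' differ -> stop
Longest common prefix: "kl" (length 2)


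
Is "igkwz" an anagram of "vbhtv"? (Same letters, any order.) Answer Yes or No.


String 1: 'vbhtv' -> sorted: 'bhtvv'
String 2: 'igkwz' -> sorted: 'gikwz'
Compare sorted forms: 'bhtvv' != 'gikwz'
Anagram: No


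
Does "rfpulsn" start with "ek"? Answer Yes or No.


Input string: 'rfpulsn'
Prefix to check: 'ek'
First 2 characters of input: 'rf'
Match: False
Result: No


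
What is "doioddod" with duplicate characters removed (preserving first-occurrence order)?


Input: 'doioddod'
Operation: keep first occurrence of each character
Scan: s[0]='d' new -> keep; s[1]='o' new -> keep; s[2]='i' new -> keep; s[3]='o' seen -> skip; s[4]='d' seen -> skip; s[5]='d' seen -> skip; s[6]='o' seen -> skip; s[7]='d' seen -> skip
Result: doi


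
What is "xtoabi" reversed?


Input string: 'xtoabi'
Operation: reverse character order
Original order: 'x' -> 't' -> 'o' -> 'a' -> 'b' -> 'i'
Reversed order: 'i' -> 'b' -> 'a' -> 'o' -> 't' -> 'x'
Result: ibaotx


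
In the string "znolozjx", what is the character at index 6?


Input string: 'znolozjx'
Operation: get character at index 6
Index mapping: s[0]='z', s[1]='n', s[2]='o', s[3]='l', s[4]='o', s[5]='z', s[6]='j'
Result: 'j'


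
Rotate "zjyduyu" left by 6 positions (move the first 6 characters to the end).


Input: 'zjyduyu', shift = 6
Operation: split at index 6 and swap parts
Front part s[0:6] = 'zjyduy'
Back part s[6:] = 'u'
Rotated = back + front = 'u' + 'zjyduy'
Result: uzjyduy


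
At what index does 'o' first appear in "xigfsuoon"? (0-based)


Input string: 'xigfsuoon'
Target: 'o'
Scanning left to right: s[0]='x', s[1]='i', s[2]='g', s[3]='f', s[4]='s', s[5]='u', s[6]='o'
First match at index: 6


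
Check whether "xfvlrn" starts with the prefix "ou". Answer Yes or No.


Input string: 'xfvlrn'
Prefix to check: 'ou'
First 2 characters of input: 'xf'
Match: False
Result: No


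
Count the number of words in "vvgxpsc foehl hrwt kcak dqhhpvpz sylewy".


Input string: 'vvgxpsc foehl hrwt kcak dqhhpvpz sylewy'
Operation: split by spaces
Words found: 'vvgxpsc', 'foehl', 'hrwt', 'kcak', 'dqhhpvpz', 'sylewy'
Word count: 6


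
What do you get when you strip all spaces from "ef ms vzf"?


Input string: 'ef ms vzf'
Operation: remove all spaces
Words: 'ef', 'ms', 'vzf'
Join without spaces: efmsvzf


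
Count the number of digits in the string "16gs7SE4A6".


Input string: '16gs7SE4A6'
Operation: count digit characters (0-9)
Scan: '1'(digit), '6'(digit), 'g', 's', '7'(digit), 'S', 'E', '4'(digit), 'A', '6'(digit)
Digits found: 5
Result: 5


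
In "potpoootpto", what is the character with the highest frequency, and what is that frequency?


Input: 'potpoootpto'
Operation: tally each character
Counts: 'o':5, 'p':3, 't':3
Maximum: 'o' appears 5 times


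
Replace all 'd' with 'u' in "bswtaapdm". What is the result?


Input string: 'bswtaapdm'
Operation: replace 'd' with 'u'
Positions of 'd': 7
After replacement: bswtaapum


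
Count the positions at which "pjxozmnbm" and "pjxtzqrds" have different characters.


String 1: 'pjxozmnbm'
String 2: 'pjxtzqrds'
Compare each position: pos 0: 'p'=='p', pos 1: 'j'=='j', pos 2: 'x'=='x', pos 3: 'o'!='t', pos 4: 'z'=='z', pos 5: 'm'!='q', pos 6: 'n'!='r', pos 7: 'b'!='d', pos 8: 'm'!='s'
Differing positions: 5
Hamming distance: 5


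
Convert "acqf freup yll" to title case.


Input string: 'acqf freup yll'
Operation: capitalize first letter of each word
Word transformations: 'acqf'->'Acqf', 'freup'->'Freup', 'yll'->'Yll'
Result: Acqf Freup Yll


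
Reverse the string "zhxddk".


Input string: 'zhxddk'
Operation: reverse character order
Original order: 'z' -> 'h' -> 'x' -> 'd' -> 'd' -> 'k'
Reversed order: 'k' -> 'd' -> 'd' -> 'x' -> 'h' -> 'z'
Result: kddxhz


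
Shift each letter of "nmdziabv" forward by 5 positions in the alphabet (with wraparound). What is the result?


Input: 'nmdziabv', shift = 5
Operation: for each letter, (position + 5) mod 26
Mapping: 'n'(13+5=18)->'s', 'm'(12+5=17)->'r', 'd'(3+5=8)->'i', 'z'(25+5=30, 30 mod 26=4)->'e', 'i'(8+5=13)->'n', 'a'(0+5=5)->'f', 'b'(1+5=6)->'g', 'v'(21+5=26, 26 mod 26=0)->'a'
Result: srienfga


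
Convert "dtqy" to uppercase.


Input string: 'dtqy'
Operation: convert each letter to uppercase
Mapping: 'd'->'D', 't'->'T', 'q'->'Q', 'y'->'Y'
Result: DTQY


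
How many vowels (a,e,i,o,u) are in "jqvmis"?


Input string: 'jqvmis'
Operation: count vowels (a, e, i, o, u)
Scan: s[0]='j', s[1]='q', s[2]='v', s[3]='m', s[4]='i' (vowel), s[5]='s'
Vowels found: 1
Result: 1


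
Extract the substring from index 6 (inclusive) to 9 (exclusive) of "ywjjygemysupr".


Input string: 'ywjjygemysupr'
Operation: slice [6:9]
Extract characters: s[6]='e', s[7]='m', s[8]='y'
Result: emy


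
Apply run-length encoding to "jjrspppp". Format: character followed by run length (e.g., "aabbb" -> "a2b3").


Input: 'jjrspppp'
Operation: identify consecutive runs
Runs: 'jj' -> j2, 'r' -> r1, 's' -> s1, 'pppp' -> p4
Encoded: j2r1s1p4


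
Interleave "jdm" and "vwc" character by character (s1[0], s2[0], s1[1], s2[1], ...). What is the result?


String 1: 'jdm'
String 2: 'vwc'
Operation: alternate characters
Pairs: 'j'+'v', 'd'+'w', 'm'+'c'
Result: jvdwmc


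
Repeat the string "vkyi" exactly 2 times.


Input string: 'vkyi'
Operation: repeat 2 times
Concatenation: 'vkyi' + 'vkyi'
Result: vkyivkyi


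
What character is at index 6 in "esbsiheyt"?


Input string: 'esbsiheyt'
Operation: get character at index 6
Index mapping: s[0]='e', s[1]='s', s[2]='b', s[3]='s', s[4]='i', s[5]='h', s[6]='e'
Result: 'e'


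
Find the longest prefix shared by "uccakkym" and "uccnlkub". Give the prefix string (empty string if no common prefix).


String 1: 'uccakkym'
String 2: 'uccnlkub'
Compare position by position:
pos 0: 'u' vs 'u' match
pos 1: 'c' vs 'c' match
pos 2: 'c' vs 'c' match
pos 3: 'a' vs 'n' differ -> stop
Longest common prefix: "ucc" (length 3)


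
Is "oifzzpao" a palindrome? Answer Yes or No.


Input string: 'oifzzpao'
Reversed: 'oapzzfio'
Compare pairs: s[0]='o' vs s[7]='o' (match), s[1]='i' vs s[6]='a' (mismatch), s[2]='f' vs s[5]='p' (mismatch), s[3]='z' vs s[4]='z' (match)
Palindrome: No


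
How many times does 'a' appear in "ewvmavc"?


Input string: 'ewvmavc'
Target character: 'a'
Scan each position: s[4]='a'
Matches found at indices: 4
Total: 1


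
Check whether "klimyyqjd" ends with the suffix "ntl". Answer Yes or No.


Input string: 'klimyyqjd'
Suffix to check: 'ntl'
Last 3 characters of input: 'qjd'
Match: False
Result: No


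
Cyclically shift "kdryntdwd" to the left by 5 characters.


Input: 'kdryntdwd', shift = 5
Operation: split at index 5 and swap parts
Front part s[0:5] = 'kdryn'
Back part s[5:] = 'tdwd'
Rotated = back + front = 'tdwd' + 'kdryn'
Result: tdwdkdryn


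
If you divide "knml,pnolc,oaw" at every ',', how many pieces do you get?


Input string: 'knml,pnolc,oaw'
Delimiter: ','
Split result: 'knml', 'pnolc', 'oaw'
Number of parts: 3


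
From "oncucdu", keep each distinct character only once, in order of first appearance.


Input: 'oncucdu'
Operation: keep first occurrence of each character
Scan: s[0]='o' new -> keep; s[1]='n' new -> keep; s[2]='c' new -> keep; s[3]='u' new -> keep; s[4]='c' seen -> skip; s[5]='d' new -> keep; s[6]='u' seen -> skip
Result: oncud


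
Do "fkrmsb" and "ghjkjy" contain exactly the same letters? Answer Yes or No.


String 1: 'fkrmsb' -> sorted: 'bfkmrs'
String 2: 'ghjkjy' -> sorted: 'ghjjky'
Compare sorted forms: 'bfkmrs' != 'ghjjky'
Anagram: No


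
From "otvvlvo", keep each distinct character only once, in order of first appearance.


Input: 'otvvlvo'
Operation: keep first occurrence of each character
Scan: s[0]='o' new -> keep; s[1]='t' new -> keep; s[2]='v' new -> keep; s[3]='v' seen -> skip; s[4]='l' new -> keep; s[5]='v' seen -> skip; s[6]='o' seen -> skip
Result: otvl


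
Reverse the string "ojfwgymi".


Input string: 'ojfwgymi'
Operation: reverse character order
Original order: 'o' -> 'j' -> 'f' -> 'w' -> 'g' -> 'y' -> 'm' -> 'i'
Reversed order: 'i' -> 'm' -> 'y' -> 'g' -> 'w' -> 'f' -> 'j' -> 'o'
Result: imygwfjo


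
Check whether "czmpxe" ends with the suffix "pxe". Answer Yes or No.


Input string: 'czmpxe'
Suffix to check: 'pxe'
Last 3 characters of input: 'pxe'
Match: True
Result: Yes


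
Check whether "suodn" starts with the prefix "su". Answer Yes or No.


Input string: 'suodn'
Prefix to check: 'su'
First 2 characters of input: 'su'
Match: True
Result: Yes


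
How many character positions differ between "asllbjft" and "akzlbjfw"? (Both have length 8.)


String 1: 'asllbjft'
String 2: 'akzlbjfw'
Compare each position: pos 0: 'a'=='a', pos 1: 's'!='k', pos 2: 'l'!='z', pos 3: 'l'=='l', pos 4: 'b'=='b', pos 5: 'j'=='j', pos 6: 'f'=='f', pos 7: 't'!='w'
Differing positions: 3
Hamming distance: 3


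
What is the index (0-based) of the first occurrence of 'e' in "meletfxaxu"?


Input string: 'meletfxaxu'
Target: 'e'
Scanning left to right: s[0]='m', s[1]='e'
First match at index: 1


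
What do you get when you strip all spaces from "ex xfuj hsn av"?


Input string: 'ex xfuj hsn av'
Operation: remove all spaces
Words: 'ex', 'xfuj', 'hsn', 'av'
Join without spaces: exxfujhsnav


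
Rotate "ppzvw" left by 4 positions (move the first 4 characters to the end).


Input: 'ppzvw', shift = 4
Operation: split at index 4 and swap parts
Front part s[0:4] = 'ppzv'
Back part s[4:] = 'w'
Rotated = back + front = 'w' + 'ppzv'
Result: wppzv


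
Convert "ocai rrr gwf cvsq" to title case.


Input string: 'ocai rrr gwf cvsq'
Operation: capitalize first letter of each word
Word transformations: 'ocai'->'Ocai', 'rrr'->'Rrr', 'gwf'->'Gwf', 'cvsq'->'Cvsq'
Result: Ocai Rrr Gwf Cvsq


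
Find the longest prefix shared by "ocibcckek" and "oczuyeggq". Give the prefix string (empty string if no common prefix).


String 1: 'ocibcckek'
String 2: 'oczuyeggq'
Compare position by position:
pos 0: 'o' vs 'o' match
pos 1: 'c' vs 'c' match
pos 2: 'i' vs 'z' differ -> stop
Longest common prefix: "oc" (length 2)


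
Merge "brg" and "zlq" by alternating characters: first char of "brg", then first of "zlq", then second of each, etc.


String 1: 'brg'
String 2: 'zlq'
Operation: alternate characters
Pairs: 'b'+'z', 'r'+'l', 'g'+'q'
Result: bzrlgq


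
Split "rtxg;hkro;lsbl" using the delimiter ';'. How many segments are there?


Input string: 'rtxg;hkro;lsbl'
Delimiter: ';'
Split result: 'rtxg', 'hkro', 'lsbl'
Number of parts: 3


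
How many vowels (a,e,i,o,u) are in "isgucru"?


Input string: 'isgucru'
Operation: count vowels (a, e, i, o, u)
Scan: s[0]='i' (vowel), s[1]='s', s[2]='g', s[3]='u' (vowel), s[4]='c', s[5]='r', s[6]='u' (vowel)
Vowels found: 3
Result: 3


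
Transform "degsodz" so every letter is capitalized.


Input string: 'degsodz'
Operation: convert each letter to uppercase
Mapping: 'd'->'D', 'e'->'E', 'g'->'G', 's'->'S', 'o'->'O', 'd'->'D', 'z'->'Z'
Result: DEGSODZ


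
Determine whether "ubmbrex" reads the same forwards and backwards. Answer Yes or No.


Input string: 'ubmbrex'
Reversed: 'xerbmbu'
Compare pairs: s[0]='u' vs s[6]='x' (mismatch), s[1]='b' vs s[5]='e' (mismatch), s[2]='m' vs s[4]='r' (mismatch)
Palindrome: No


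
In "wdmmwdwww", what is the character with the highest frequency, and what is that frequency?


Input: 'wdmmwdwww'
Operation: tally each character
Counts: 'd':2, 'm':2, 'w':5
Maximum: 'w' appears 5 times


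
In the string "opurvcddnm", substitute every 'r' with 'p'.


Input string: 'opurvcddnm'
Operation: replace 'r' with 'p'
Positions of 'r': 3
After replacement: opupvcddnm


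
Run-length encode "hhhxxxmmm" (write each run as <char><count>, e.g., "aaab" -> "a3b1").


Input: 'hhhxxxmmm'
Operation: identify consecutive runs
Runs: 'hhh' -> h3, 'xxx' -> x3, 'mmm' -> m3
Encoded: h3x3m3


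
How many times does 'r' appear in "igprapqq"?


Input string: 'igprapqq'
Target character: 'r'
Scan each position: s[3]='r'
Matches found at indices: 3
Total: 1


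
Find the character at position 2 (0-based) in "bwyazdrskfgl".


Input string: 'bwyazdrskfgl'
Operation: get character at index 2
Index mapping: s[0]='b', s[1]='w', s[2]='y'
Result: 'y'


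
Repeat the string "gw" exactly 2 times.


Input string: 'gw'
Operation: repeat 2 times
Concatenation: 'gw' + 'gw'
Result: gwgw


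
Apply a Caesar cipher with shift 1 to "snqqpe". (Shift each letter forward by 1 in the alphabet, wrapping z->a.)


Input: 'snqqpe', shift = 1
Operation: for each letter, (position + 1) mod 26
Mapping: 's'(18+1=19)->'t', 'n'(13+1=14)->'o', 'q'(16+1=17)->'r', 'q'(16+1=17)->'r', 'p'(15+1=16)->'q', 'e'(4+1=5)->'f'
Result: torrqf


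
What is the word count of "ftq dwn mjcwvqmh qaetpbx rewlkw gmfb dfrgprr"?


Input string: 'ftq dwn mjcwvqmh qaetpbx rewlkw gmfb dfrgprr'
Operation: split by spaces
Words found: 'ftq', 'dwn', 'mjcwvqmh', 'qaetpbx', 'rewlkw', 'gmfb', 'dfrgprr'
Word count: 7


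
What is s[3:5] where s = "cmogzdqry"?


Input string: 'cmogzdqry'
Operation: slice [3:5]
Extract characters: s[3]='g', s[4]='z'
Result: gz


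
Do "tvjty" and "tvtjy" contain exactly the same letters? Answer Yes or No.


String 1: 'tvjty' -> sorted: 'jttvy'
String 2: 'tvtjy' -> sorted: 'jttvy'
Compare sorted forms: 'jttvy' == 'jttvy'
Anagram: Yes


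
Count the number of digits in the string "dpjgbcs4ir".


Input string: 'dpjgbcs4ir'
Operation: count digit characters (0-9)
Scan: 'd', 'p', 'j', 'g', 'b', 'c', 's', '4'(digit), 'i', 'r'
Digits found: 1
Result: 1


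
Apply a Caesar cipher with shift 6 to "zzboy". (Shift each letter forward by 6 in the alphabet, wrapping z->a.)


Input: 'zzboy', shift = 6
Operation: for each letter, (position + 6) mod 26
Mapping: 'z'(25+6=31, 31 mod 26=5)->'f', 'z'(25+6=31, 31 mod 26=5)->'f', 'b'(1+6=7)->'h', 'o'(14+6=20)->'u', 'y'(24+6=30, 30 mod 26=4)->'e'
Result: ffhue


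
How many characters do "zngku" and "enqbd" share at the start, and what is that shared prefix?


String 1: 'zngku'
String 2: 'enqbd'
Compare position by position:
pos 0: 'z' vs 'e' differ -> stop
Longest common prefix: "" (length 0)


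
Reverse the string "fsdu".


Input string: 'fsdu'
Operation: reverse character order
Original order: 'f' -> 's' -> 'd' -> 'u'
Reversed order: 'u' -> 'd' -> 's' -> 'f'
Result: udsf


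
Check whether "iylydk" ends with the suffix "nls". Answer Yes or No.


Input string: 'iylydk'
Suffix to check: 'nls'
Last 3 characters of input: 'ydk'
Match: False
Result: No


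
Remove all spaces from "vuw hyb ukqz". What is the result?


Input string: 'vuw hyb ukqz'
Operation: remove all spaces
Words: 'vuw', 'hyb', 'ukqz'
Join without spaces: vuwhybukqz


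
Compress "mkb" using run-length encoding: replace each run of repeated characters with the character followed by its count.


Input: 'mkb'
Operation: identify consecutive runs
Runs: 'm' -> m1, 'k' -> k1, 'b' -> b1
Encoded: m1k1b1


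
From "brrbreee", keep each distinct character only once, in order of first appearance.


Input: 'brrbreee'
Operation: keep first occurrence of each character
Scan: s[0]='b' new -> keep; s[1]='r' new -> keep; s[2]='r' seen -> skip; s[3]='b' seen -> skip; s[4]='r' seen -> skip; s[5]='e' new -> keep; s[6]='e' seen -> skip; s[7]='e' seen -> skip
Result: bre


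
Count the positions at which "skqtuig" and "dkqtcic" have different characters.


String 1: 'skqtuig'
String 2: 'dkqtcic'
Compare each position: pos 0: 's'!='d', pos 1: 'k'=='k', pos 2: 'q'=='q', pos 3: 't'=='t', pos 4: 'u'!='c', pos 5: 'i'=='i', pos 6: 'g'!='c'
Differing positions: 3
Hamming distance: 3


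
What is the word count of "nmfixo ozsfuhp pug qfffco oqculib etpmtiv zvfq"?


Input string: 'nmfixo ozsfuhp pug qfffco oqculib etpmtiv zvfq'
Operation: split by spaces
Words found: 'nmfixo', 'ozsfuhp', 'pug', 'qfffco', 'oqculib', 'etpmtiv', 'zvfq'
Word count: 7


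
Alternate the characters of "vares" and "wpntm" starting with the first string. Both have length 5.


String 1: 'vares'
String 2: 'wpntm'
Operation: alternate characters
Pairs: 'v'+'w', 'a'+'p', 'r'+'n', 'e'+'t', 's'+'m'
Result: vwaprnetsm


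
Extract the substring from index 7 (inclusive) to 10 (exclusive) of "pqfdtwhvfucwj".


Input string: 'pqfdtwhvfucwj'
Operation: slice [7:10]
Extract characters: s[7]='v', s[8]='f', s[9]='u'
Result: vfu


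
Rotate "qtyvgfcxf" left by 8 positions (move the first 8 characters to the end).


Input: 'qtyvgfcxf', shift = 8
Operation: split at index 8 and swap parts
Front part s[0:8] = 'qtyvgfcx'
Back part s[8:] = 'f'
Rotated = back + front = 'f' + 'qtyvgfcx'
Result: fqtyvgfcx


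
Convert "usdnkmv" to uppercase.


Input string: 'usdnkmv'
Operation: convert each letter to uppercase
Mapping: 'u'->'U', 's'->'S', 'd'->'D', 'n'->'N', 'k'->'K', 'm'->'M', 'v'->'V'
Result: USDNKMV


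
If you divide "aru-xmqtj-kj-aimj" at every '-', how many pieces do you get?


Input string: 'aru-xmqtj-kj-aimj'
Delimiter: '-'
Split result: 'aru', 'xmqtj', 'kj', 'aimj'
Number of parts: 4


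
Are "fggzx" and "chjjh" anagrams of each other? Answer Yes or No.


String 1: 'fggzx' -> sorted: 'fggxz'
String 2: 'chjjh' -> sorted: 'chhjj'
Compare sorted forms: 'fggxz' != 'chhjj'
Anagram: No


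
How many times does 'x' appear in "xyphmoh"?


Input string: 'xyphmoh'
Target character: 'x'
Scan each position: s[0]='x'
Matches found at indices: 0
Total: 1


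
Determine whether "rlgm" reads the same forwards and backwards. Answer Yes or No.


Input string: 'rlgm'
Reversed: 'mglr'
Compare pairs: s[0]='r' vs s[3]='m' (mismatch), s[1]='l' vs s[2]='g' (mismatch)
Palindrome: No


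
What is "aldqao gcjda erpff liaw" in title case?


Input string: 'aldqao gcjda erpff liaw'
Operation: capitalize first letter of each word
Word transformations: 'aldqao'->'Aldqao', 'gcjda'->'Gcjda', 'erpff'->'Erpff', 'liaw'->'Liaw'
Result: Aldqao Gcjda Erpff Liaw


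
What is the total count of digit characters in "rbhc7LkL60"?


Input string: 'rbhc7LkL60'
Operation: count digit characters (0-9)
Scan: 'r', 'b', 'h', 'c', '7'(digit), 'L', 'k', 'L', '6'(digit), '0'(digit)
Digits found: 3
Result: 3


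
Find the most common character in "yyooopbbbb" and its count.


Input: 'yyooopbbbb'
Operation: tally each character
Counts: 'b':4, 'o':3, 'p':1, 'y':2
Maximum: 'b' appears 4 times


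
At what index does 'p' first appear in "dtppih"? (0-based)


Input string: 'dtppih'
Target: 'p'
Scanning left to right: s[0]='d', s[1]='t', s[2]='p'
First match at index: 2


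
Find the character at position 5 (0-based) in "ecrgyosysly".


Input string: 'ecrgyosysly'
Operation: get character at index 5
Index mapping: s[0]='e', s[1]='c', s[2]='r', s[3]='g', s[4]='y', s[5]='o'
Result: 'o'


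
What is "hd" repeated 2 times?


Input string: 'hd'
Operation: repeat 2 times
Concatenation: 'hd' + 'hd'
Result: hdhd


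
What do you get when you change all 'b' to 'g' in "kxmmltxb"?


Input string: 'kxmmltxb'
Operation: replace 'b' with 'g'
Positions of 'b': 7
After replacement: kxmmltxg


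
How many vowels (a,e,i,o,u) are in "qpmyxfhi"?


Input string: 'qpmyxfhi'
Operation: count vowels (a, e, i, o, u)
Scan: s[0]='q', s[1]='p', s[2]='m', s[3]='y', s[4]='x', s[5]='f', s[6]='h', s[7]='i' (vowel)
Vowels found: 1
Result: 1


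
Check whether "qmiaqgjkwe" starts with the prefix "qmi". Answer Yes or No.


Input string: 'qmiaqgjkwe'
Prefix to check: 'qmi'
First 3 characters of input: 'qmi'
Match: True
Result: Yes


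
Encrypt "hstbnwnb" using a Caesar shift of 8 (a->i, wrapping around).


Input: 'hstbnwnb', shift = 8
Operation: for each letter, (position + 8) mod 26
Mapping: 'h'(7+8=15)->'p', 's'(18+8=26, 26 mod 26=0)->'a', 't'(19+8=27, 27 mod 26=1)->'b', 'b'(1+8=9)->'j', 'n'(13+8=21)->'v', 'w'(22+8=30, 30 mod 26=4)->'e', 'n'(13+8=21)->'v', 'b'(1+8=9)->'j'
Result: pabjvevj


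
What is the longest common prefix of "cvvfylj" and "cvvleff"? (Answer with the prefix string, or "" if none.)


String 1: 'cvvfylj'
String 2: 'cvvleff'
Compare position by position:
pos 0: 'c' vs 'c' match
pos 1: 'v' vs 'v' match
pos 2: 'v' vs 'v' match
pos 3: 'f' vs 'l' differ -> stop
Longest common prefix: "cvv" (length 3)


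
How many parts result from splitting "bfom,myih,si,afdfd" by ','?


Input string: 'bfom,myih,si,afdfd'
Delimiter: ','
Split result: 'bfom', 'myih', 'si', 'afdfd'
Number of parts: 4


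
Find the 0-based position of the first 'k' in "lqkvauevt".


Input string: 'lqkvauevt'
Target: 'k'
Scanning left to right: s[0]='l', s[1]='q', s[2]='k'
First match at index: 2


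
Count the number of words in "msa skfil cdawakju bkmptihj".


Input string: 'msa skfil cdawakju bkmptihj'
Operation: split by spaces
Words found: 'msa', 'skfil', 'cdawakju', 'bkmptihj'
Word count: 4


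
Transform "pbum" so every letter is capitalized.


Input string: 'pbum'
Operation: convert each letter to uppercase
Mapping: 'p'->'P', 'b'->'B', 'u'->'U', 'm'->'M'
Result: PBUM


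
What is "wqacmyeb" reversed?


Input string: 'wqacmyeb'
Operation: reverse character order
Original order: 'w' -> 'q' -> 'a' -> 'c' -> 'm' -> 'y' -> 'e' -> 'b'
Reversed order: 'b' -> 'e' -> 'y' -> 'm' -> 'c' -> 'a' -> 'q' -> 'w'
Result: beymcaqw
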